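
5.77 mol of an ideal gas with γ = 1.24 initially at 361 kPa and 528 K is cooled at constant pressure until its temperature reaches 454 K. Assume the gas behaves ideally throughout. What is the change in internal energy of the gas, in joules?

V₁ = nRT₁/P₁ = 5.77×8.314×528/361 = 70.2 L.
Isobaric: P stays 361 kPa; V/T = const ⇒ T₂ = 454 K, V₂ = 60.3 L.
For an ideal gas ΔU = nCvΔT with Cv = R/(γ−1) = 34.6 J/(mol·K).
ΔU = 5.77×34.6×(454−528) = -14800 J.

-14800 J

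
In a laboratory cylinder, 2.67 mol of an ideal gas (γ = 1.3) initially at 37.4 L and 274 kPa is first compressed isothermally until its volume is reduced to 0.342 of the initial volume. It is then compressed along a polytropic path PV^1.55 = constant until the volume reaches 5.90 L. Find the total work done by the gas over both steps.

T₁ = P₁V₁/(nR) = 274×37.4/(2.67×8.314) = 462 K.
Step 1 — Isothermal: T stays 462 K; PV = const ⇒ V₂ = 12.8 L, P₂ = 801 kPa.
ΔU = 0 (ideal gas, T constant).
W = nRT ln(V₂/V₁) = 2.67×8.314×462×ln(0.342) = -11000 J.
Q = ΔU + W = -11000 J.
State after step 1: P = 801 kPa, V = 12.8 L, T = 462 K.
Step 2 — Polytropic n=1.55: T₂ = T₁(V₁/V₂)^(n−1) = 462×(2.17)^0.55 = 707 K; P₂ = P₁(V₁/V₂)^n = 2660 kPa.
W = (P₁V₁−P₂V₂)/(n−1) = (801×12.8−2660×5.90)/0.55 = -9880 J.
ΔU = nCvΔT = 2.67×27.7×(707−462) = 18100 J.
Q = ΔU + W = 8240 J.
Net over both steps: W = -20900 J, Q = -2760 J, ΔU = 18100 J.

-20900 J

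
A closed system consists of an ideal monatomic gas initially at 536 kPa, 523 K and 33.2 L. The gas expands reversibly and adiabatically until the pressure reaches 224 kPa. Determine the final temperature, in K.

Adiabatic: T₂/T₁ = (P₂/P₁)^((γ−1)/γ) ⇒ T₂ = 523×(0.418)^0.400 = 369 K; V₂ = 56.0 L.

369 K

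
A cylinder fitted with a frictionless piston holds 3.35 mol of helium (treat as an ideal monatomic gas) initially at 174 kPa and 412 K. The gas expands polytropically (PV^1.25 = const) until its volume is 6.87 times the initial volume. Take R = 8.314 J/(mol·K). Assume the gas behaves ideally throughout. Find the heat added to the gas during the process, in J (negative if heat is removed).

11000 J

V₁ = nRT₁/P₁ = 3.35×8.314×412/174 = 65.9 L.
Polytropic n=1.25: T₂ = T₁(V₁/V₂)^(n−1) = 412×(0.146)^0.25 = 254 K; P₂ = P₁(V₁/V₂)^n = 15.6 kPa.
W = (P₁V₁−P₂V₂)/(n−1) = (174×65.9−15.6×453)/0.25 = 17500 J.
ΔU = nCvΔT = 3.35×12.5×(254−412) = -6580 J.
Q = ΔU + W = 11000 J.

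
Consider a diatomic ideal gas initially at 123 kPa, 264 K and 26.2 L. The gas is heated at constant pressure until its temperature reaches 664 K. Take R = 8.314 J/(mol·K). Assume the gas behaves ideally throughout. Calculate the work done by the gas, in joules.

n = P₁V₁/(RT₁) = 123×26.2/(8.314×264) = 1.47 mol.
Isobaric: P stays 123 kPa; V/T = const ⇒ T₂ = 664 K, V₂ = 65.9 L.
W = PΔV = 123×(65.9−26.2) kPa·L = 4880 J.

4880 J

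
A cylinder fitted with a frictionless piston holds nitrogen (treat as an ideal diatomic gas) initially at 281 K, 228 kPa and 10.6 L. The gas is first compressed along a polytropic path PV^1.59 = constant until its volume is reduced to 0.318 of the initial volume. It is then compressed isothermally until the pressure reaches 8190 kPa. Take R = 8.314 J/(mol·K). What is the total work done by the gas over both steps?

-12300 J

n = P₁V₁/(RT₁) = 228×10.6/(8.314×281) = 1.03 mol.
Step 1 — Polytropic n=1.59: T₂ = T₁(V₁/V₂)^(n−1) = 281×(3.14)^0.59 = 552 K; P₂ = P₁(V₁/V₂)^n = 1410 kPa.
W = (P₁V₁−P₂V₂)/(n−1) = (228×10.6−1410×3.37)/0.59 = -3960 J.
ΔU = nCvΔT = 1.03×20.8×(552−281) = 5840 J.
Q = ΔU + W = 1880 J.
State after step 1: P = 1410 kPa, V = 3.37 L, T = 552 K.
Step 2 — Isothermal: T stays 552 K; PV = const ⇒ V₂ = 0.580 L, P₂ = 8190 kPa.
ΔU = 0 (ideal gas, T constant).
W = nRT ln(V₂/V₁) = 1.03×8.314×552×ln(0.172) = -8360 J.
Q = ΔU + W = -8360 J.
Net over both steps: W = -12300 J, Q = -6480 J, ΔU = 5840 J.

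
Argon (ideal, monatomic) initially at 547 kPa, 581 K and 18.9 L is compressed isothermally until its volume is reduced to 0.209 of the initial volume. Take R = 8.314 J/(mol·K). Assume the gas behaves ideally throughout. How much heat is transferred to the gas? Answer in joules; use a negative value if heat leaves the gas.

n = P₁V₁/(RT₁) = 547×18.9/(8.314×581) = 2.14 mol.
Isothermal: T stays 581 K; PV = const ⇒ V₂ = 3.95 L, P₂ = 2620 kPa.
ΔU = 0 (ideal gas, T constant).
W = nRT ln(V₂/V₁) = 2.14×8.314×581×ln(0.209) = -16200 J.
Q = ΔU + W = -16200 J.

-16200 J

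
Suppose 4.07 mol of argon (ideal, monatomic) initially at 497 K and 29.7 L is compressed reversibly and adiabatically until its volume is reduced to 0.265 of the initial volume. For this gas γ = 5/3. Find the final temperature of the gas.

P₁ = nRT₁/V₁ = 4.07×8.314×497/29.7 = 566 kPa.
Adiabatic: TV^(γ−1) = const ⇒ T₂ = 497×(3.77)^0.667 = 1200 K; PV^γ = const ⇒ P₂ = 5180 kPa.

1200 K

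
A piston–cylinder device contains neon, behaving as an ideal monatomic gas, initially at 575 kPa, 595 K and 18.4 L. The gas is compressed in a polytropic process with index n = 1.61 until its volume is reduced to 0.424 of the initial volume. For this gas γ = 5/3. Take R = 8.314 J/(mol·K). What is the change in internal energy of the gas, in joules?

10900 J

n = P₁V₁/(RT₁) = 575×18.4/(8.314×595) = 2.14 mol.
Polytropic n=1.61: T₂ = T₁(V₁/V₂)^(n−1) = 595×(2.36)^0.61 = 1000 K; P₂ = P₁(V₁/V₂)^n = 2290 kPa.
For an ideal gas ΔU = nCvΔT with Cv = (3/2)R = 12.5 J/(mol·K).
ΔU = 2.14×12.5×(1000−595) = 10900 J.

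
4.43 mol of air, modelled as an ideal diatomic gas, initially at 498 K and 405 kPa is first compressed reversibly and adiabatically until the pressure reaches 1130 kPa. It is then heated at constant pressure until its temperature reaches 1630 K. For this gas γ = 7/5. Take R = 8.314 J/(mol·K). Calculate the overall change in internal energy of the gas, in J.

V₁ = nRT₁/P₁ = 4.43×8.314×498/405 = 45.3 L.
Step 1 — Adiabatic: T₂/T₁ = (P₂/P₁)^((γ−1)/γ) ⇒ T₂ = 498×(2.79)^0.286 = 668 K; V₂ = 21.8 L.
ΔU = nCvΔT = 4.43×20.8×(668−498) = 15600 J.
Q = 0 for an adiabatic process, so W = −ΔU = -15600 J.
State after step 1: P = 1130 kPa, V = 21.8 L, T = 668 K.
Step 2 — Isobaric: P stays 1130 kPa; V/T = const ⇒ T₂ = 1630 K, V₂ = 53.1 L.
W = PΔV = 1130×(53.1−21.8) kPa·L = 35400 J.
ΔU = nCvΔT = 4.43×20.8×(1630−668) = 88600 J.
Q = ΔU + W = nCpΔT = 124000 J.
Net over both steps: W = 19800 J, Q = 124000 J, ΔU = 104000 J.

104000 J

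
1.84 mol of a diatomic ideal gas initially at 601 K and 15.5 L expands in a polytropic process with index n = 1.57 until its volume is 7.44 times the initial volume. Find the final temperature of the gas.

191 K

P₁ = nRT₁/V₁ = 1.84×8.314×601/15.5 = 593 kPa.
Polytropic n=1.57: T₂ = T₁(V₁/V₂)^(n−1) = 601×(0.134)^0.57 = 191 K; P₂ = P₁(V₁/V₂)^n = 25.4 kPa.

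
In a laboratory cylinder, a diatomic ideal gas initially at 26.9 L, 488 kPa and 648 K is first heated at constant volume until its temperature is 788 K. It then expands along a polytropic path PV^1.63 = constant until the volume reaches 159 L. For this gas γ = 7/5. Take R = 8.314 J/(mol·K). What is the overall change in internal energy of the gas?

-19800 J

n = P₁V₁/(RT₁) = 488×26.9/(8.314×648) = 2.44 mol.
Step 1 — Isochoric: V stays 26.9 L; P/T = const ⇒ T₂ = 788 K, P₂ = 593 kPa.
W = 0 (no volume change).
ΔU = nCvΔT = 2.44×20.8×(788−648) = 7090 J.
Q = ΔU = 7090 J.
State after step 1: P = 593 kPa, V = 26.9 L, T = 788 K.
Step 2 — Polytropic n=1.63: T₂ = T₁(V₁/V₂)^(n−1) = 788×(0.169)^0.63 = 257 K; P₂ = P₁(V₁/V₂)^n = 32.8 kPa.
W = (P₁V₁−P₂V₂)/(n−1) = (593×26.9−32.8×159)/0.63 = 17100 J.
ΔU = nCvΔT = 2.44×20.8×(257−788) = -26900 J.
Q = ΔU + W = -9810 J.
Net over both steps: W = 17100 J, Q = -2720 J, ΔU = -19800 J.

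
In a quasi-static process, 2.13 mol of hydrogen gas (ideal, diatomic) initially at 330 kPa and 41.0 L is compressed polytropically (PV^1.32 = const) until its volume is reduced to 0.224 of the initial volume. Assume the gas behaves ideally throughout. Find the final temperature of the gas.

T₁ = P₁V₁/(nR) = 330×41.0/(2.13×8.314) = 764 K.
Polytropic n=1.32: T₂ = T₁(V₁/V₂)^(n−1) = 764×(4.46)^0.32 = 1230 K; P₂ = P₁(V₁/V₂)^n = 2380 kPa.

1230 K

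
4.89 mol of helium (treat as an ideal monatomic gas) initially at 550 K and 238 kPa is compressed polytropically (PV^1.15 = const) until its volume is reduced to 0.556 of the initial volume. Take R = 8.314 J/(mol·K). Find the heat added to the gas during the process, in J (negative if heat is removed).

V₁ = nRT₁/P₁ = 4.89×8.314×550/238 = 94.0 L.
Polytropic n=1.15: T₂ = T₁(V₁/V₂)^(n−1) = 550×(1.80)^0.15 = 601 K; P₂ = P₁(V₁/V₂)^n = 467 kPa.
W = (P₁V₁−P₂V₂)/(n−1) = (238×94.0−467×52.2)/0.15 = -13700 J.
ΔU = nCvΔT = 4.89×12.5×(601−550) = 3090 J.
Q = ΔU + W = -10600 J.

-10600 J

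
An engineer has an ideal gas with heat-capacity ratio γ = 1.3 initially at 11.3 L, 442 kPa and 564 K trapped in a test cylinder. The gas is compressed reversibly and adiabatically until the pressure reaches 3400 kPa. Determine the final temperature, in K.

903 K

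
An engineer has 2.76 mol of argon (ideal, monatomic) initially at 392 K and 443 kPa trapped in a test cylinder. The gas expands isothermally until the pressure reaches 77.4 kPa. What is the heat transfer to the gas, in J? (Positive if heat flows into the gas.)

V₁ = nRT₁/P₁ = 2.76×8.314×392/443 = 20.3 L.
Isothermal: T stays 392 K; PV = const ⇒ V₂ = 116 L, P₂ = 77.4 kPa.
ΔU = 0 (ideal gas, T constant).
W = nRT ln(V₂/V₁) = 2.76×8.314×392×ln(5.72) = 15700 J.
Q = ΔU + W = 15700 J.

15700 J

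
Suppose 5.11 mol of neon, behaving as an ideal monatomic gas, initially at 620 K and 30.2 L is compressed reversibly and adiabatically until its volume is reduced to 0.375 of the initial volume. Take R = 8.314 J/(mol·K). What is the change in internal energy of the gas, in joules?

P₁ = nRT₁/V₁ = 5.11×8.314×620/30.2 = 872 kPa.
Adiabatic: TV^(γ−1) = const ⇒ T₂ = 620×(2.67)^0.667 = 1190 K; PV^γ = const ⇒ P₂ = 4470 kPa.
For an ideal gas ΔU = nCvΔT with Cv = (3/2)R = 12.5 J/(mol·K).
ΔU = 5.11×12.5×(1190−620) = 36500 J.

36500 J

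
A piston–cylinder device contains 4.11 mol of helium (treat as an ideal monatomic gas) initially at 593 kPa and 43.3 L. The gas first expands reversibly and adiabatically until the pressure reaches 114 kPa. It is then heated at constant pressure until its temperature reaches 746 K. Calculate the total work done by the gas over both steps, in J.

30800 J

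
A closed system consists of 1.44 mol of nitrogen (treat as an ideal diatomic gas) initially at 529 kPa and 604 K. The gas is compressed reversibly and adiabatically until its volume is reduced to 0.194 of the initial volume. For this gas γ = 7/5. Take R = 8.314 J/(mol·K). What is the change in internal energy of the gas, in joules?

V₁ = nRT₁/P₁ = 1.44×8.314×604/529 = 13.7 L.
Adiabatic: TV^(γ−1) = const ⇒ T₂ = 604×(5.15)^0.400 = 1160 K; PV^γ = const ⇒ P₂ = 5250 kPa.
For an ideal gas ΔU = nCvΔT with Cv = (5/2)R = 20.8 J/(mol·K).
ΔU = 1.44×20.8×(1160−604) = 16800 J.

16800 J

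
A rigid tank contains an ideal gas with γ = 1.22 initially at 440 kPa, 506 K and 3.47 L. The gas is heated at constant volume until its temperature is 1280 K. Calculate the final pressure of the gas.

Isochoric: V stays 3.47 L; P/T = const ⇒ T₂ = 1280 K, P₂ = 1110 kPa.

1110 kPa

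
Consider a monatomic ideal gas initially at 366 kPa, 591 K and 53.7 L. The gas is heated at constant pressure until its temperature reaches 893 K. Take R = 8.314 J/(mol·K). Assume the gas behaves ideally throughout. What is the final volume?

81.1 L

Isobaric: P stays 366 kPa; V/T = const ⇒ T₂ = 893 K, V₂ = 81.1 L.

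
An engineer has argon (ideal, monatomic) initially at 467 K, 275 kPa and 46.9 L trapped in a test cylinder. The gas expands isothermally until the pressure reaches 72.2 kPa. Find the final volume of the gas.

179 L

Isothermal: T stays 467 K; PV = const ⇒ V₂ = 179 L, P₂ = 72.2 kPa.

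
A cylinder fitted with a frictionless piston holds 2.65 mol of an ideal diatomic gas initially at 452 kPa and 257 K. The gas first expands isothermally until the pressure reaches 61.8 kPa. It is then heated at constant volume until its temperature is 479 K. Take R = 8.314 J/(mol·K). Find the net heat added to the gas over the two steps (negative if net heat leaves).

23500 J

V₁ = nRT₁/P₁ = 2.65×8.314×257/452 = 12.5 L.
Step 1 — Isothermal: T stays 257 K; PV = const ⇒ V₂ = 91.6 L, P₂ = 61.8 kPa.
ΔU = 0 (ideal gas, T constant).
W = nRT ln(V₂/V₁) = 2.65×8.314×257×ln(7.31) = 11300 J.
Q = ΔU + W = 11300 J.
State after step 1: P = 61.8 kPa, V = 91.6 L, T = 257 K.
Step 2 — Isochoric: V stays 91.6 L; P/T = const ⇒ T₂ = 479 K, P₂ = 115 kPa.
W = 0 (no volume change).
ΔU = nCvΔT = 2.65×20.8×(479−257) = 12200 J.
Q = ΔU = 12200 J.
Net over both steps: W = 11300 J, Q = 23500 J, ΔU = 12200 J.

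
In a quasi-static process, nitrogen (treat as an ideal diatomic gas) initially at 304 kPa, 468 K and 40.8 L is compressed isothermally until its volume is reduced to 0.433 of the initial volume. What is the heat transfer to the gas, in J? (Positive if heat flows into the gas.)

n = P₁V₁/(RT₁) = 304×40.8/(8.314×468) = 3.19 mol.
Isothermal: T stays 468 K; PV = const ⇒ V₂ = 17.7 L, P₂ = 702 kPa.
ΔU = 0 (ideal gas, T constant).
W = nRT ln(V₂/V₁) = 3.19×8.314×468×ln(0.433) = -10400 J.
Q = ΔU + W = -10400 J.

-10400 J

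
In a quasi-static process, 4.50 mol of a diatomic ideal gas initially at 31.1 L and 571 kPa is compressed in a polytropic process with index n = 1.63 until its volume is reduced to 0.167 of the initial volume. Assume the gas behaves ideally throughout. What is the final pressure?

T₁ = P₁V₁/(nR) = 571×31.1/(4.50×8.314) = 475 K.
Polytropic n=1.63: T₂ = T₁(V₁/V₂)^(n−1) = 475×(5.99)^0.63 = 1470 K; P₂ = P₁(V₁/V₂)^n = 10600 kPa.

10600 kPa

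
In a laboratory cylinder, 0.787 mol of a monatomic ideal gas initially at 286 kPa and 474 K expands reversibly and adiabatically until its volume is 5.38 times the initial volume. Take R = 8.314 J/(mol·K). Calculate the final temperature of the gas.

154 K

V₁ = nRT₁/P₁ = 0.787×8.314×474/286 = 10.8 L.
Adiabatic: TV^(γ−1) = const ⇒ T₂ = 474×(0.186)^0.667 = 154 K; PV^γ = const ⇒ P₂ = 17.3 kPa.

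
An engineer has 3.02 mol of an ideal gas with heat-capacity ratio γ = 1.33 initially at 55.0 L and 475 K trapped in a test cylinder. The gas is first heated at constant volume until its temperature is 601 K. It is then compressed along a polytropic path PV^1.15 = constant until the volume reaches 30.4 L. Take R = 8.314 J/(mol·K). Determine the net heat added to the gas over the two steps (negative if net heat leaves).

P₁ = nRT₁/V₁ = 3.02×8.314×475/55.0 = 217 kPa.
Step 1 — Isochoric: V stays 55.0 L; P/T = const ⇒ T₂ = 601 K, P₂ = 274 kPa.
W = 0 (no volume change).
ΔU = nCvΔT = 3.02×25.2×(601−475) = 9590 J.
Q = ΔU = 9590 J.
State after step 1: P = 274 kPa, V = 55.0 L, T = 601 K.
Step 2 — Polytropic n=1.15: T₂ = T₁(V₁/V₂)^(n−1) = 601×(1.81)^0.15 = 657 K; P₂ = P₁(V₁/V₂)^n = 543 kPa.
W = (P₁V₁−P₂V₂)/(n−1) = (274×55.0−543×30.4)/0.15 = -9360 J.
ΔU = nCvΔT = 3.02×25.2×(657−601) = 4250 J.
Q = ΔU + W = -5100 J.
Net over both steps: W = -9360 J, Q = 4480 J, ΔU = 13800 J.

4480 J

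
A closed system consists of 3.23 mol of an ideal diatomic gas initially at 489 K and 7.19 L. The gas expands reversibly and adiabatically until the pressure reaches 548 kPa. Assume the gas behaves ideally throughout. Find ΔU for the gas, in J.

P₁ = nRT₁/V₁ = 3.23×8.314×489/7.19 = 1830 kPa.
Adiabatic: T₂/T₁ = (P₂/P₁)^((γ−1)/γ) ⇒ T₂ = 489×(0.300)^0.286 = 347 K; V₂ = 17.0 L.
For an ideal gas ΔU = nCvΔT with Cv = (5/2)R = 20.8 J/(mol·K).
ΔU = 3.23×20.8×(347−489) = -9550 J.

-9550 J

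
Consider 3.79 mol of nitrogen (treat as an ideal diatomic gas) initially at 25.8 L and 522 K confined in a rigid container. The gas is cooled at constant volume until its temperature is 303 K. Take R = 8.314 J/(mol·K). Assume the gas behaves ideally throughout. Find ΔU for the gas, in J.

-17300 J

P₁ = nRT₁/V₁ = 3.79×8.314×522/25.8 = 638 kPa.
Isochoric: V stays 25.8 L; P/T = const ⇒ T₂ = 303 K, P₂ = 370 kPa.
For an ideal gas ΔU = nCvΔT with Cv = (5/2)R = 20.8 J/(mol·K).
ΔU = 3.79×20.8×(303−522) = -17300 J.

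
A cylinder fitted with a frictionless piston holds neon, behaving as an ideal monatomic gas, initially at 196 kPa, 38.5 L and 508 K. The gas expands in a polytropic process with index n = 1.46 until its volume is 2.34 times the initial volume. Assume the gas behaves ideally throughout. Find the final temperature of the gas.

Polytropic n=1.46: T₂ = T₁(V₁/V₂)^(n−1) = 508×(0.427)^0.46 = 344 K; P₂ = P₁(V₁/V₂)^n = 56.7 kPa.

344 K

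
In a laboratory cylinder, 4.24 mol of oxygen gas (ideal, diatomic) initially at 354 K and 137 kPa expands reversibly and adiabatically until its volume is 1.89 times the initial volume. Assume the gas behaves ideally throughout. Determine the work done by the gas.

V₁ = nRT₁/P₁ = 4.24×8.314×354/137 = 91.1 L.
Adiabatic: TV^(γ−1) = const ⇒ T₂ = 354×(0.529)^0.400 = 274 K; PV^γ = const ⇒ P₂ = 56.2 kPa.
ΔU = nCvΔT = 4.24×20.8×(274−354) = -7010 J.
Q = 0 for an adiabatic process, so W = −ΔU = 7010 J.

7010 J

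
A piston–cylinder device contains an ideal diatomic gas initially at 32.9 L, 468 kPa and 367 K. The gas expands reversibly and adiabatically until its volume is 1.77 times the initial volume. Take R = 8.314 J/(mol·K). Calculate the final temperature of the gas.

292 K

Adiabatic: TV^(γ−1) = const ⇒ T₂ = 367×(0.565)^0.400 = 292 K; PV^γ = const ⇒ P₂ = 210 kPa.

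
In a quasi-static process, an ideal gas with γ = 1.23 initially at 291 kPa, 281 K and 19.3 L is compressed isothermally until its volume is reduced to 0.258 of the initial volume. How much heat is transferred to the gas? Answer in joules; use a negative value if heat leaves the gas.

n = P₁V₁/(RT₁) = 291×19.3/(8.314×281) = 2.40 mol.
Isothermal: T stays 281 K; PV = const ⇒ V₂ = 4.98 L, P₂ = 1130 kPa.
ΔU = 0 (ideal gas, T constant).
W = nRT ln(V₂/V₁) = 2.40×8.314×281×ln(0.258) = -7610 J.
Q = ΔU + W = -7610 J.

-7610 J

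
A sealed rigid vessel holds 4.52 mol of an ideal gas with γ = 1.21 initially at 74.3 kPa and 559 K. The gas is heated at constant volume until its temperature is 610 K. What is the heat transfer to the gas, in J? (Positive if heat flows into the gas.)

V₁ = nRT₁/P₁ = 4.52×8.314×559/74.3 = 283 L.
Isochoric: V stays 283 L; P/T = const ⇒ T₂ = 610 K, P₂ = 81.1 kPa.
W = 0 (no volume change).
ΔU = nCvΔT = 4.52×39.6×(610−559) = 9130 J.
Q = ΔU = 9130 J.

9130 J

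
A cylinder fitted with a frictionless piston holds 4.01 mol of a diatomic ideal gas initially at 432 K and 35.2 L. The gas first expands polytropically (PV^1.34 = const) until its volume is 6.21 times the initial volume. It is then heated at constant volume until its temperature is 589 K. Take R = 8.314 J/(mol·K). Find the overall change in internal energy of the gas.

13100 J

P₁ = nRT₁/V₁ = 4.01×8.314×432/35.2 = 409 kPa.
Step 1 — Polytropic n=1.34: T₂ = T₁(V₁/V₂)^(n−1) = 432×(0.161)^0.34 = 232 K; P₂ = P₁(V₁/V₂)^n = 35.4 kPa.
W = (P₁V₁−P₂V₂)/(n−1) = (409×35.2−35.4×219)/0.34 = 19600 J.
ΔU = nCvΔT = 4.01×20.8×(232−432) = -16700 J.
Q = ΔU + W = 2940 J.
State after step 1: P = 35.4 kPa, V = 219 L, T = 232 K.
Step 2 — Isochoric: V stays 219 L; P/T = const ⇒ T₂ = 589 K, P₂ = 89.8 kPa.
W = 0 (no volume change).
ΔU = nCvΔT = 4.01×20.8×(589−232) = 29700 J.
Q = ΔU = 29700 J.
Net over both steps: W = 19600 J, Q = 32700 J, ΔU = 13100 J.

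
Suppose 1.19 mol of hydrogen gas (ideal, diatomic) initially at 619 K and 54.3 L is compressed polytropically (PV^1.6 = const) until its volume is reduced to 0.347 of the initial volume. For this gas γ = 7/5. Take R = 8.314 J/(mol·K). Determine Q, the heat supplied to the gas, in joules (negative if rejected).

P₁ = nRT₁/V₁ = 1.19×8.314×619/54.3 = 113 kPa.
Polytropic n=1.6: T₂ = T₁(V₁/V₂)^(n−1) = 619×(2.88)^0.60 = 1170 K; P₂ = P₁(V₁/V₂)^n = 613 kPa.
W = (P₁V₁−P₂V₂)/(n−1) = (113×54.3−613×18.8)/0.60 = -9050 J.
ΔU = nCvΔT = 1.19×20.8×(1170−619) = 13600 J.
Q = ΔU + W = 4530 J.

4530 J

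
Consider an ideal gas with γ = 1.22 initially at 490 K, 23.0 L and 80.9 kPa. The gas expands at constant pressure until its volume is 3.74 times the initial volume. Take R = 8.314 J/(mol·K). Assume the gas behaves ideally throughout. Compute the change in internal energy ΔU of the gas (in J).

n = P₁V₁/(RT₁) = 80.9×23.0/(8.314×490) = 0.457 mol.
Isobaric: P stays 80.9 kPa; V/T = const ⇒ T₂ = 1830 K, V₂ = 86.0 L.
For an ideal gas ΔU = nCvΔT with Cv = R/(γ−1) = 37.8 J/(mol·K).
ΔU = 0.457×37.8×(1830−490) = 23200 J.

23200 J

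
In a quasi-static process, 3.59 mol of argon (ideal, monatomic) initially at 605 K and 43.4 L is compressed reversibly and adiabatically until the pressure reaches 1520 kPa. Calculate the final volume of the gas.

19.9 L

P₁ = nRT₁/V₁ = 3.59×8.314×605/43.4 = 416 kPa.
Adiabatic: T₂/T₁ = (P₂/P₁)^((γ−1)/γ) ⇒ T₂ = 605×(3.65)^0.400 = 1020 K; V₂ = 19.9 L.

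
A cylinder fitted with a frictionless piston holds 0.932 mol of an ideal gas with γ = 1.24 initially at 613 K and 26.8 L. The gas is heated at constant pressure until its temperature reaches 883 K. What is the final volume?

P₁ = nRT₁/V₁ = 0.932×8.314×613/26.8 = 177 kPa.
Isobaric: P stays 177 kPa; V/T = const ⇒ T₂ = 883 K, V₂ = 38.6 L.

38.6 L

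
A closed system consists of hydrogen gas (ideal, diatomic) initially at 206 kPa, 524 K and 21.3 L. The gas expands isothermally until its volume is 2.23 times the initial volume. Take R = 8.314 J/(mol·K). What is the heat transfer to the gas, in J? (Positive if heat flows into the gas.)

3520 J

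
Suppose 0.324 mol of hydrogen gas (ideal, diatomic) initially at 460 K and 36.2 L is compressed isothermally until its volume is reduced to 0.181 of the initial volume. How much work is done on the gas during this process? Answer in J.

2120 J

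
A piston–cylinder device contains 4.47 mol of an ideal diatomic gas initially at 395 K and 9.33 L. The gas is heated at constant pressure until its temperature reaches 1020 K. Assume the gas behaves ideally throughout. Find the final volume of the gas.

24.1 L

P₁ = nRT₁/V₁ = 4.47×8.314×395/9.33 = 1570 kPa.
Isobaric: P stays 1570 kPa; V/T = const ⇒ T₂ = 1020 K, V₂ = 24.1 L.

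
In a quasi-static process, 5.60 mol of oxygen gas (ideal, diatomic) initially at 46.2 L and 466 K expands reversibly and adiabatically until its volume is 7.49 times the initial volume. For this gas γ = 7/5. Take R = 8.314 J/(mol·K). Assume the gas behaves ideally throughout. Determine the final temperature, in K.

208 K

P₁ = nRT₁/V₁ = 5.60×8.314×466/46.2 = 470 kPa.
Adiabatic: TV^(γ−1) = const ⇒ T₂ = 466×(0.134)^0.400 = 208 K; PV^γ = const ⇒ P₂ = 28.0 kPa.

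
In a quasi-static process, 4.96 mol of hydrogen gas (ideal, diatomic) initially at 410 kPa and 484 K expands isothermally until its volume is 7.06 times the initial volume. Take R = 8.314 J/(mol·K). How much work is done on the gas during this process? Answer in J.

V₁ = nRT₁/P₁ = 4.96×8.314×484/410 = 48.7 L.
Isothermal: T stays 484 K; PV = const ⇒ V₂ = 344 L, P₂ = 58.1 kPa.
W = nRT ln(V₂/V₁) = 4.96×8.314×484×ln(7.06) = 39000 J.
Work done on the gas = −W_by = -39000 J.

-39000 J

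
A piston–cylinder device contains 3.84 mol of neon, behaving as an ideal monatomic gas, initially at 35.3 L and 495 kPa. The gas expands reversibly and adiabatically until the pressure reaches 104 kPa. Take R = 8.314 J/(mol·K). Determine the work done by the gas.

T₁ = P₁V₁/(nR) = 495×35.3/(3.84×8.314) = 547 K.
Adiabatic: T₂/T₁ = (P₂/P₁)^((γ−1)/γ) ⇒ T₂ = 547×(0.210)^0.400 = 293 K; V₂ = 90.0 L.
ΔU = nCvΔT = 3.84×12.5×(293−547) = -12200 J.
Q = 0 for an adiabatic process, so W = −ΔU = 12200 J.

12200 J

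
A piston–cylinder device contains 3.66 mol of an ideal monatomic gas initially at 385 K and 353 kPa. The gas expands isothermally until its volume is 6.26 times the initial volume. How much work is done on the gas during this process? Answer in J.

-21500 J

V₁ = nRT₁/P₁ = 3.66×8.314×385/353 = 33.2 L.
Isothermal: T stays 385 K; PV = const ⇒ V₂ = 208 L, P₂ = 56.4 kPa.
W = nRT ln(V₂/V₁) = 3.66×8.314×385×ln(6.26) = 21500 J.
Work done on the gas = −W_by = -21500 J.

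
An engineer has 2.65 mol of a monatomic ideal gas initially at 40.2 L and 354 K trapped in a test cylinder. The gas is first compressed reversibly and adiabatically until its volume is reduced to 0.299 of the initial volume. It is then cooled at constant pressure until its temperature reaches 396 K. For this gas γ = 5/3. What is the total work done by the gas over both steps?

P₁ = nRT₁/V₁ = 2.65×8.314×354/40.2 = 194 kPa.
Step 1 — Adiabatic: TV^(γ−1) = const ⇒ T₂ = 354×(3.34)^0.667 = 792 K; PV^γ = const ⇒ P₂ = 1450 kPa.
ΔU = nCvΔT = 2.65×12.5×(792−354) = 14500 J.
Q = 0 for an adiabatic process, so W = −ΔU = -14500 J.
State after step 1: P = 1450 kPa, V = 12.0 L, T = 792 K.
Step 2 — Isobaric: P stays 1450 kPa; V/T = const ⇒ T₂ = 396 K, V₂ = 6.01 L.
W = PΔV = 1450×(6.01−12.0) kPa·L = -8720 J.
ΔU = nCvΔT = 2.65×12.5×(396−792) = -13100 J.
Q = ΔU + W = nCpΔT = -21800 J.
Net over both steps: W = -23200 J, Q = -21800 J, ΔU = 1390 J.

-23200 J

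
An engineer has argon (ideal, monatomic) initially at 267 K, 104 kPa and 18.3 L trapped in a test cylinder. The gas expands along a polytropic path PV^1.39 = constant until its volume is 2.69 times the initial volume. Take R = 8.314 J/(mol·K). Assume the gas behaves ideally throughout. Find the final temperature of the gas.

182 K

Polytropic n=1.39: T₂ = T₁(V₁/V₂)^(n−1) = 267×(0.372)^0.39 = 182 K; P₂ = P₁(V₁/V₂)^n = 26.3 kPa.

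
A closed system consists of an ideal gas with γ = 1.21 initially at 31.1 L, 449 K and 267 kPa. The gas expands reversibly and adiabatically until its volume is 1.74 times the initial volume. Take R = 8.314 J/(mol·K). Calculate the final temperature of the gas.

400 K

Adiabatic: TV^(γ−1) = const ⇒ T₂ = 449×(0.575)^0.210 = 400 K; PV^γ = const ⇒ P₂ = 137 kPa.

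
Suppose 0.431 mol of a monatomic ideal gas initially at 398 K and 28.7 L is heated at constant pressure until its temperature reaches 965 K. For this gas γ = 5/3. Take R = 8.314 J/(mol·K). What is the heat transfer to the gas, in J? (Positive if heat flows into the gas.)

P₁ = nRT₁/V₁ = 0.431×8.314×398/28.7 = 49.7 kPa.
Isobaric: P stays 49.7 kPa; V/T = const ⇒ T₂ = 965 K, V₂ = 69.6 L.
W = PΔV = 49.7×(69.6−28.7) kPa·L = 2030 J.
ΔU = nCvΔT = 0.431×12.5×(965−398) = 3050 J.
Q = ΔU + W = nCpΔT = 5080 J.

5080 J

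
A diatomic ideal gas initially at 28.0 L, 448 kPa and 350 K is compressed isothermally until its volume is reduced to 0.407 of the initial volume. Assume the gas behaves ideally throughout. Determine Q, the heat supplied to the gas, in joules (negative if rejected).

n = P₁V₁/(RT₁) = 448×28.0/(8.314×350) = 4.31 mol.
Isothermal: T stays 350 K; PV = const ⇒ V₂ = 11.4 L, P₂ = 1100 kPa.
ΔU = 0 (ideal gas, T constant).
W = nRT ln(V₂/V₁) = 4.31×8.314×350×ln(0.407) = -11300 J.
Q = ΔU + W = -11300 J.

-11300 J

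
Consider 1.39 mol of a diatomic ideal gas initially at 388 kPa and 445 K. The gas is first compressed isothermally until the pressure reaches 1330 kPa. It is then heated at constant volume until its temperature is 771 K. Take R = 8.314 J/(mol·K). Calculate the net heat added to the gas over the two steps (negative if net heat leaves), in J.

3080 J

V₁ = nRT₁/P₁ = 1.39×8.314×445/388 = 13.3 L.
Step 1 — Isothermal: T stays 445 K; PV = const ⇒ V₂ = 3.87 L, P₂ = 1330 kPa.
ΔU = 0 (ideal gas, T constant).
W = nRT ln(V₂/V₁) = 1.39×8.314×445×ln(0.292) = -6340 J.
Q = ΔU + W = -6340 J.
State after step 1: P = 1330 kPa, V = 3.87 L, T = 445 K.
Step 2 — Isochoric: V stays 3.87 L; P/T = const ⇒ T₂ = 771 K, P₂ = 2300 kPa.
W = 0 (no volume change).
ΔU = nCvΔT = 1.39×20.8×(771−445) = 9420 J.
Q = ΔU = 9420 J.
Net over both steps: W = -6340 J, Q = 3080 J, ΔU = 9420 J.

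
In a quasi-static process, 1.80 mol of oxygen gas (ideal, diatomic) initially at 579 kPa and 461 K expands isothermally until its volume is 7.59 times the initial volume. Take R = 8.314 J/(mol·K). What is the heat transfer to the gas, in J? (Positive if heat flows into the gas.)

14000 J

V₁ = nRT₁/P₁ = 1.80×8.314×461/579 = 11.9 L.
Isothermal: T stays 461 K; PV = const ⇒ V₂ = 90.4 L, P₂ = 76.3 kPa.
ΔU = 0 (ideal gas, T constant).
W = nRT ln(V₂/V₁) = 1.80×8.314×461×ln(7.59) = 14000 J.
Q = ΔU + W = 14000 J.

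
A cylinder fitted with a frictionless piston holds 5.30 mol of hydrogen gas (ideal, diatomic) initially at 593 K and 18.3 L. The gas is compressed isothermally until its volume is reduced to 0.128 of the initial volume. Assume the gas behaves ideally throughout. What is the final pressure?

11200 kPa

P₁ = nRT₁/V₁ = 5.30×8.314×593/18.3 = 1430 kPa.
Isothermal: T stays 593 K; PV = const ⇒ V₂ = 2.34 L, P₂ = 11200 kPa.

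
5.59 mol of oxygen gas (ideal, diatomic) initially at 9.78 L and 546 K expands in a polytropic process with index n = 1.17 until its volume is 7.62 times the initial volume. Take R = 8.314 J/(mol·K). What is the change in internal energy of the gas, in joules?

-18500 J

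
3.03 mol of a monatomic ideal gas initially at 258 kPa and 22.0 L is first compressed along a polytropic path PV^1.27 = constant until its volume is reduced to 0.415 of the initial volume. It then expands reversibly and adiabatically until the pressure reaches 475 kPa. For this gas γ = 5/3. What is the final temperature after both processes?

233 K

T₁ = P₁V₁/(nR) = 258×22.0/(3.03×8.314) = 225 K.
Step 1 — Polytropic n=1.27: T₂ = T₁(V₁/V₂)^(n−1) = 225×(2.41)^0.27 = 286 K; P₂ = P₁(V₁/V₂)^n = 788 kPa.
W = (P₁V₁−P₂V₂)/(n−1) = (258×22.0−788×9.13)/0.27 = -5630 J.
ΔU = nCvΔT = 3.03×12.5×(286−225) = 2280 J.
Q = ΔU + W = -3350 J.
State after step 1: P = 788 kPa, V = 9.13 L, T = 286 K.
Step 2 — Adiabatic: T₂/T₁ = (P₂/P₁)^((γ−1)/γ) ⇒ T₂ = 286×(0.603)^0.400 = 233 K; V₂ = 12.4 L.
ΔU = nCvΔT = 3.03×12.5×(233−286) = -1980 J.
Q = 0 for an adiabatic process, so W = −ΔU = 1980 J.
Net over both steps: W = -3650 J, Q = -3350 J, ΔU = 302 J.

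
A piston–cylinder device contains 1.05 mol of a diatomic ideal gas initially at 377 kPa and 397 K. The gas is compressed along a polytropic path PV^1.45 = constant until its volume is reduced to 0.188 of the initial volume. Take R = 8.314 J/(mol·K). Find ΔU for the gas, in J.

9720 J

V₁ = nRT₁/P₁ = 1.05×8.314×397/377 = 9.19 L.
Polytropic n=1.45: T₂ = T₁(V₁/V₂)^(n−1) = 397×(5.32)^0.45 = 842 K; P₂ = P₁(V₁/V₂)^n = 4250 kPa.
For an ideal gas ΔU = nCvΔT with Cv = (5/2)R = 20.8 J/(mol·K).
ΔU = 1.05×20.8×(842−397) = 9720 J.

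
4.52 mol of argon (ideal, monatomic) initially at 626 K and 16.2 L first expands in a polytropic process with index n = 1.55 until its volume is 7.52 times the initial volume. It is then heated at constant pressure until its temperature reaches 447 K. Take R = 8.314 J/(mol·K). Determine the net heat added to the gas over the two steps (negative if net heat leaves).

27600 J

P₁ = nRT₁/V₁ = 4.52×8.314×626/16.2 = 1450 kPa.
Step 1 — Polytropic n=1.55: T₂ = T₁(V₁/V₂)^(n−1) = 626×(0.133)^0.55 = 206 K; P₂ = P₁(V₁/V₂)^n = 63.7 kPa.
W = (P₁V₁−P₂V₂)/(n−1) = (1450×16.2−63.7×122)/0.55 = 28700 J.
ΔU = nCvΔT = 4.52×12.5×(206−626) = -23700 J.
Q = ΔU + W = 5020 J.
State after step 1: P = 63.7 kPa, V = 122 L, T = 206 K.
Step 2 — Isobaric: P stays 63.7 kPa; V/T = const ⇒ T₂ = 447 K, V₂ = 264 L.
W = PΔV = 63.7×(264−122) kPa·L = 9040 J.
ΔU = nCvΔT = 4.52×12.5×(447−206) = 13600 J.
Q = ΔU + W = nCpΔT = 22600 J.
Net over both steps: W = 37700 J, Q = 27600 J, ΔU = -10100 J.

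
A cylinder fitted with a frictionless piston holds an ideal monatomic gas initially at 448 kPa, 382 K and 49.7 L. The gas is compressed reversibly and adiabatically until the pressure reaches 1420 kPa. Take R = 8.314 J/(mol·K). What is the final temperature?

Adiabatic: T₂/T₁ = (P₂/P₁)^((γ−1)/γ) ⇒ T₂ = 382×(3.17)^0.400 = 606 K; V₂ = 24.9 L.

606 K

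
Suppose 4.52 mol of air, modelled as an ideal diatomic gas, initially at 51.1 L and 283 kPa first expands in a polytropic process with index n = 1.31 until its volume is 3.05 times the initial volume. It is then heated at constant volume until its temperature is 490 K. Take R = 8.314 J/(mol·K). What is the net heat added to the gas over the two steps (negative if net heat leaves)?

T₁ = P₁V₁/(nR) = 283×51.1/(4.52×8.314) = 385 K.
Step 1 — Polytropic n=1.31: T₂ = T₁(V₁/V₂)^(n−1) = 385×(0.328)^0.31 = 272 K; P₂ = P₁(V₁/V₂)^n = 65.7 kPa.
W = (P₁V₁−P₂V₂)/(n−1) = (283×51.1−65.7×156)/0.31 = 13600 J.
ΔU = nCvΔT = 4.52×20.8×(272−385) = -10600 J.
Q = ΔU + W = 3070 J.
State after step 1: P = 65.7 kPa, V = 156 L, T = 272 K.
Step 2 — Isochoric: V stays 156 L; P/T = const ⇒ T₂ = 490 K, P₂ = 118 kPa.
W = 0 (no volume change).
ΔU = nCvΔT = 4.52×20.8×(490−272) = 20400 J.
Q = ΔU = 20400 J.
Net over both steps: W = 13600 J, Q = 23500 J, ΔU = 9880 J.

23500 J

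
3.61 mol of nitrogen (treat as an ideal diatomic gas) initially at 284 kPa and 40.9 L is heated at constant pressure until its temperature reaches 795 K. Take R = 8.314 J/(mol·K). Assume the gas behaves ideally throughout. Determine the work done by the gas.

T₁ = P₁V₁/(nR) = 284×40.9/(3.61×8.314) = 387 K.
Isobaric: P stays 284 kPa; V/T = const ⇒ T₂ = 795 K, V₂ = 84.0 L.
W = PΔV = 284×(84.0−40.9) kPa·L = 12200 J.

12200 J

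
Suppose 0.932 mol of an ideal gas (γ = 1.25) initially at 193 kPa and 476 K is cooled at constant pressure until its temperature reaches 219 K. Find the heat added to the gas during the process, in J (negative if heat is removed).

V₁ = nRT₁/P₁ = 0.932×8.314×476/193 = 19.1 L.
Isobaric: P stays 193 kPa; V/T = const ⇒ T₂ = 219 K, V₂ = 8.79 L.
W = PΔV = 193×(8.79−19.1) kPa·L = -1990 J.
ΔU = nCvΔT = 0.932×33.3×(219−476) = -7970 J.
Q = ΔU + W = nCpΔT = -9960 J.

-9960 J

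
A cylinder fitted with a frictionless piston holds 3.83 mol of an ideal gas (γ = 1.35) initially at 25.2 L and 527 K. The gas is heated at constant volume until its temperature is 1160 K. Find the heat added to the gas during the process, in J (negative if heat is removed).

57600 J

P₁ = nRT₁/V₁ = 3.83×8.314×527/25.2 = 666 kPa.
Isochoric: V stays 25.2 L; P/T = const ⇒ T₂ = 1160 K, P₂ = 1470 kPa.
W = 0 (no volume change).
ΔU = nCvΔT = 3.83×23.8×(1160−527) = 57600 J.
Q = ΔU = 57600 J.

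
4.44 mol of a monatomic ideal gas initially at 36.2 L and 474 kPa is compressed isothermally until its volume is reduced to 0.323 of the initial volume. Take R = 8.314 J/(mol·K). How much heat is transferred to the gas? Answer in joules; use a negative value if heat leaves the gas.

T₁ = P₁V₁/(nR) = 474×36.2/(4.44×8.314) = 465 K.
Isothermal: T stays 465 K; PV = const ⇒ V₂ = 11.7 L, P₂ = 1470 kPa.
ΔU = 0 (ideal gas, T constant).
W = nRT ln(V₂/V₁) = 4.44×8.314×465×ln(0.323) = -19400 J.
Q = ΔU + W = -19400 J.

-19400 J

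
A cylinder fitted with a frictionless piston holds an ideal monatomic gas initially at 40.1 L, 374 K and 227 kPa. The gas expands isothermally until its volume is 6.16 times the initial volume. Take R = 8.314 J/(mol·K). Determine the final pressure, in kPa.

Isothermal: T stays 374 K; PV = const ⇒ V₂ = 247 L, P₂ = 36.9 kPa.

36.9 kPa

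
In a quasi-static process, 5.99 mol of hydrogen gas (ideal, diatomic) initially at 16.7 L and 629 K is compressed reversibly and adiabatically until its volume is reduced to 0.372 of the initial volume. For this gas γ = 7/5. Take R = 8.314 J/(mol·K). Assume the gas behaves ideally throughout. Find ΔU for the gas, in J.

P₁ = nRT₁/V₁ = 5.99×8.314×629/16.7 = 1880 kPa.
Adiabatic: TV^(γ−1) = const ⇒ T₂ = 629×(2.69)^0.400 = 934 K; PV^γ = const ⇒ P₂ = 7490 kPa.
For an ideal gas ΔU = nCvΔT with Cv = (5/2)R = 20.8 J/(mol·K).
ΔU = 5.99×20.8×(934−629) = 38000 J.

38000 J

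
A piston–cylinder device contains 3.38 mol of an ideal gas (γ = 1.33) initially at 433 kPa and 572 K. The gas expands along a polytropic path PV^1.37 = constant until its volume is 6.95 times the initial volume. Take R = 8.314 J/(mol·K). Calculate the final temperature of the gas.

V₁ = nRT₁/P₁ = 3.38×8.314×572/433 = 37.1 L.
Polytropic n=1.37: T₂ = T₁(V₁/V₂)^(n−1) = 572×(0.144)^0.37 = 279 K; P₂ = P₁(V₁/V₂)^n = 30.4 kPa.

279 K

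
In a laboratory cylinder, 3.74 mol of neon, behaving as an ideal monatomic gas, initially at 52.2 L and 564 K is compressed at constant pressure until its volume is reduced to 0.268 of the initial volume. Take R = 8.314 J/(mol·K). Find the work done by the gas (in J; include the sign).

P₁ = nRT₁/V₁ = 3.74×8.314×564/52.2 = 336 kPa.
Isobaric: P stays 336 kPa; V/T = const ⇒ T₂ = 151 K, V₂ = 14.0 L.
W = PΔV = 336×(14.0−52.2) kPa·L = -12800 J.

-12800 J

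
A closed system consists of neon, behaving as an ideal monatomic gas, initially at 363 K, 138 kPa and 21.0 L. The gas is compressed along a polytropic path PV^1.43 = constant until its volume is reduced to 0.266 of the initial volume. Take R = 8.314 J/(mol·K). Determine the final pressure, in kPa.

Polytropic n=1.43: T₂ = T₁(V₁/V₂)^(n−1) = 363×(3.76)^0.43 = 642 K; P₂ = P₁(V₁/V₂)^n = 917 kPa.

917 kPa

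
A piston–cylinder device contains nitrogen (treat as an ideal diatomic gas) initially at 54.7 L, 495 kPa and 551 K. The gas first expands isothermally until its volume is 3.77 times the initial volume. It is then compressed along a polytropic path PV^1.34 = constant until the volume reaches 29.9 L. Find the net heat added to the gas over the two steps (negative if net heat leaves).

24800 J

n = P₁V₁/(RT₁) = 495×54.7/(8.314×551) = 5.91 mol.
Step 1 — Isothermal: T stays 551 K; PV = const ⇒ V₂ = 206 L, P₂ = 131 kPa.
ΔU = 0 (ideal gas, T constant).
W = nRT ln(V₂/V₁) = 5.91×8.314×551×ln(3.77) = 35900 J.
Q = ΔU + W = 35900 J.
State after step 1: P = 131 kPa, V = 206 L, T = 551 K.
Step 2 — Polytropic n=1.34: T₂ = T₁(V₁/V₂)^(n−1) = 551×(6.90)^0.34 = 1060 K; P₂ = P₁(V₁/V₂)^n = 1750 kPa.
W = (P₁V₁−P₂V₂)/(n−1) = (131×206−1750×29.9)/0.34 = -73900 J.
ΔU = nCvΔT = 5.91×20.8×(1060−551) = 62800 J.
Q = ΔU + W = -11100 J.
Net over both steps: W = -38000 J, Q = 24800 J, ΔU = 62800 J.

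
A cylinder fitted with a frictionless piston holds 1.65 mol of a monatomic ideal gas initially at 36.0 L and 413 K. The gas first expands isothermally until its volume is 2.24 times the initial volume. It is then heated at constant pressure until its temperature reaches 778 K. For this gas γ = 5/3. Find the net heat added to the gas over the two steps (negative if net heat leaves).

P₁ = nRT₁/V₁ = 1.65×8.314×413/36.0 = 157 kPa.
Step 1 — Isothermal: T stays 413 K; PV = const ⇒ V₂ = 80.6 L, P₂ = 70.3 kPa.
ΔU = 0 (ideal gas, T constant).
W = nRT ln(V₂/V₁) = 1.65×8.314×413×ln(2.24) = 4570 J.
Q = ΔU + W = 4570 J.
State after step 1: P = 70.3 kPa, V = 80.6 L, T = 413 K.
Step 2 — Isobaric: P stays 70.3 kPa; V/T = const ⇒ T₂ = 778 K, V₂ = 152 L.
W = PΔV = 70.3×(152−80.6) kPa·L = 5010 J.
ΔU = nCvΔT = 1.65×12.5×(778−413) = 7510 J.
Q = ΔU + W = nCpΔT = 12500 J.
Net over both steps: W = 9580 J, Q = 17100 J, ΔU = 7510 J.

17100 J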